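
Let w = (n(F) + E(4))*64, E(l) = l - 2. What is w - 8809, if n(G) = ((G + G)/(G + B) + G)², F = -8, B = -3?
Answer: -718625/121 ≈ -5939.0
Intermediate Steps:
E(l) = -2 + l
n(G) = (G + 2*G/(-3 + G))² (n(G) = ((G + G)/(G - 3) + G)² = ((2*G)/(-3 + G) + G)² = (2*G/(-3 + G) + G)² = (G + 2*G/(-3 + G))²)
w = 347264/121 (w = ((-8)²*(-1 - 8)²/(-3 - 8)² + (-2 + 4))*64 = (64*(-9)²/(-11)² + 2)*64 = (64*81*(1/121) + 2)*64 = (5184/121 + 2)*64 = (5426/121)*64 = 347264/121 ≈ 2869.9)
w - 8809 = 347264/121 - 8809 = -718625/121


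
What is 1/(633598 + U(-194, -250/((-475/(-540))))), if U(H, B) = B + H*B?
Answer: 19/13080562 ≈ 1.4525e-6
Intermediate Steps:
U(H, B) = B + B*H
1/(633598 + U(-194, -250/((-475/(-540))))) = 1/(633598 + (-250/((-475/(-540))))*(1 - 194)) = 1/(633598 - 250/((-475*(-1/540)))*(-193)) = 1/(633598 - 250/95/108*(-193)) = 1/(633598 - 250*108/95*(-193)) = 1/(633598 - 5400/19*(-193)) = 1/(633598 + 1042200/19) = 1/(13080562/19) = 19/13080562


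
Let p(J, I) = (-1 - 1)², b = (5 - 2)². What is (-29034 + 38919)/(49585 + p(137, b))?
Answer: 9885/49589 ≈ 0.19934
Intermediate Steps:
b = 9 (b = 3² = 9)
p(J, I) = 4 (p(J, I) = (-2)² = 4)
(-29034 + 38919)/(49585 + p(137, b)) = (-29034 + 38919)/(49585 + 4) = 9885/49589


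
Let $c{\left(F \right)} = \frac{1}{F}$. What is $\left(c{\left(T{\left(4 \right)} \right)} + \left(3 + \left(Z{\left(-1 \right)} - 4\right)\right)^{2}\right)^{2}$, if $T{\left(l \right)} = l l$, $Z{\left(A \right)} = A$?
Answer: $\frac{4225}{256} \approx 16.504$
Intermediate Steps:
$T{\left(l \right)} = l^{2}$
$\left(c{\left(T{\left(4 \right)} \right)} + \left(3 + \left(Z{\left(-1 \right)} - 4\right)\right)^{2}\right)^{2} = \left(\frac{1}{4^{2}} + \left(3 - 5\right)^{2}\right)^{2} = \left(\frac{1}{16} + \left(3 - 5\right)^{2}\right)^{2} = \left(\frac{1}{16} + \left(-2\right)^{2}\right)^{2} = \left(\frac{1}{16} + 4\right)^{2} = \left(\frac{65}{16}\right)^{2} = \frac{4225}{256}$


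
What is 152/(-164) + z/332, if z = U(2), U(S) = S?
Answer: -6267/6806 ≈ -0.92080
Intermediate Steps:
z = 2
152/(-164) + z/332 = 152/(-164) + 2/332 = 152*(-1/164) + 2*(1/332) = -38/41 + 1/166 = -6267/6806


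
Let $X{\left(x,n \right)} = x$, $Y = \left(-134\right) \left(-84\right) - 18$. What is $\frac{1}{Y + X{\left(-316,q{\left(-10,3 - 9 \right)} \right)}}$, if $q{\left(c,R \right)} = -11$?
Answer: $\frac{1}{10922} \approx 9.1558 \cdot 10^{-5}$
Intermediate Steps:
$Y = 11238$ ($Y = 11256 - 18 = 11238$)
$\frac{1}{Y + X{\left(-316,q{\left(-10,3 - 9 \right)} \right)}} = \frac{1}{11238 - 316} = \frac{1}{10922}$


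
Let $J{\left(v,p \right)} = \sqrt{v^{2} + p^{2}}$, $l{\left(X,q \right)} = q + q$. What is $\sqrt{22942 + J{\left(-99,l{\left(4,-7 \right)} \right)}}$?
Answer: $\sqrt{22942 + \sqrt{9997}} \approx 151.8$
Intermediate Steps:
$l{\left(X,q \right)} = 2 q$
$J{\left(v,p \right)} = \sqrt{p^{2} + v^{2}}$
$\sqrt{22942 + J{\left(-99,l{\left(4,-7 \right)} \right)}} = \sqrt{22942 + \sqrt{\left(2 \left(-7\right)\right)^{2} + \left(-99\right)^{2}}} = \sqrt{22942 + \sqrt{\left(-14\right)^{2} + 9801}} = \sqrt{22942 + \sqrt{196 + 9801}} = \sqrt{22942 + \sqrt{9997}}$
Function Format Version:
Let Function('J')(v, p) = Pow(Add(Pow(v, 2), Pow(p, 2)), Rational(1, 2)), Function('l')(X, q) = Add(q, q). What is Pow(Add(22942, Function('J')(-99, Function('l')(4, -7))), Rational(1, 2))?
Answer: Pow(Add(22942, Pow(9997, Rational(1, 2))), Rational(1, 2)) ≈ 151.80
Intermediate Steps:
Function('l')(X, q) = Mul(2, q)
Function('J')(v, p) = Pow(Add(Pow(p, 2), Pow(v, 2)), Rational(1, 2))
Pow(Add(22942, Function('J')(-99, Function('l')(4, -7))), Rational(1, 2)) = Pow(Add(22942, Pow(Add(Pow(Mul(2, -7), 2), Pow(-99, 2)), Rational(1, 2))), Rational(1, 2)) = Pow(Add(22942, Pow(Add(Pow(-14, 2), 9801), Rational(1, 2))), Rational(1, 2)) = Pow(Add(22942, Pow(Add(196, 9801), Rational(1, 2))), Rational(1, 2)) = Pow(Add(22942, Pow(9997, Rational(1, 2))), Rational(1, 2))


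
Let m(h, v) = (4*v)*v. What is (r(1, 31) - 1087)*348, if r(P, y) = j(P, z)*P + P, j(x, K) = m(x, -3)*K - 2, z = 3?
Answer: -341040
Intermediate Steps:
m(h, v) = 4*v²
j(x, K) = -2 + 36*K (j(x, K) = (4*(-3)²)*K - 2 = (4*9)*K - 2 = 36*K - 2 = -2 + 36*K)
r(P, y) = 107*P (r(P, y) = (-2 + 36*3)*P + P = (-2 + 108)*P + P = 106*P + P = 107*P)
(r(1, 31) - 1087)*348 = (107*1 - 1087)*348 = (107 - 1087)*348 = -980*348 = -341040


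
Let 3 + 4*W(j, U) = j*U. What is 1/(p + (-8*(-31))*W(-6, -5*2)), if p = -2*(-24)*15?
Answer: 1/4254 ≈ 0.00023507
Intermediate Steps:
W(j, U) = -¾ + U*j/4 (W(j, U) = -¾ + (j*U)/4 = -¾ + (U*j)/4 = -¾ + U*j/4)
p = 720 (p = 48*15 = 720)
1/(p + (-8*(-31))*W(-6, -5*2)) = 1/(720 + (-8*(-31))*(-¾ + (¼)*(-5*2)*(-6))) = 1/(720 + 248*(-¾ + (¼)*(-10)*(-6))) = 1/(720 + 248*(-¾ + 15)) = 1/(720 + 248*(57/4)) = 1/(720 + 3534) = 1/4254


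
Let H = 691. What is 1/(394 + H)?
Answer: 1/1085 ≈ 0.00092166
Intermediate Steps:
1/(394 + H) = 1/(394 + 691) = 1/1085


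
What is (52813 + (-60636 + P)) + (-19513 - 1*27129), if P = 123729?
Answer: 69264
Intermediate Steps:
(52813 + (-60636 + P)) + (-19513 - 1*27129) = (52813 + (-60636 + 123729)) + (-19513 - 1*27129) = (52813 + 63093) + (-19513 - 27129) = 115906 - 46642 = 69264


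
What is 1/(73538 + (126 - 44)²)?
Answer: 1/80262 ≈ 1.2459e-5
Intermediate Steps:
1/(73538 + (126 - 44)²) = 1/(73538 + 82²) = 1/(73538 + 6724) = 1/80262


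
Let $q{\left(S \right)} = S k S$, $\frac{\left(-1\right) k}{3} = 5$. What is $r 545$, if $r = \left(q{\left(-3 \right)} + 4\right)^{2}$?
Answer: $9352745$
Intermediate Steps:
$k = -15$ ($k = \left(-3\right) 5 = -15$)
$q{\left(S \right)} = - 15 S^{2}$ ($q{\left(S \right)} = S \left(-15\right) S = - 15 S S = - 15 S^{2}$)
$r = 17161$ ($r = \left(- 15 \left(-3\right)^{2} + 4\right)^{2} = \left(\left(-15\right) 9 + 4\right)^{2} = \left(-135 + 4\right)^{2} = \left(-131\right)^{2} = 17161$)
$r 545 = 17161 \cdot 545 = 9352745$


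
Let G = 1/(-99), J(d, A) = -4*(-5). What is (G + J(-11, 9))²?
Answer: 3916441/9801 ≈ 399.60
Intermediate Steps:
J(d, A) = 20
G = -1/99 ≈ -0.010101
(G + J(-11, 9))² = (-1/99 + 20)² = (1979/99)² = 3916441/9801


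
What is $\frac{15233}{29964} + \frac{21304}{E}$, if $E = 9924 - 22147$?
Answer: $- \frac{452160097}{366249972} \approx -1.2346$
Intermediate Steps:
$E = -12223$
$\frac{15233}{29964} + \frac{21304}{E} = \frac{15233}{29964} + \frac{21304}{-12223} = 15233 \cdot \frac{1}{29964} + 21304 \left(- \frac{1}{12223}\right) = \frac{15233}{29964} - \frac{21304}{12223} = - \frac{452160097}{366249972}$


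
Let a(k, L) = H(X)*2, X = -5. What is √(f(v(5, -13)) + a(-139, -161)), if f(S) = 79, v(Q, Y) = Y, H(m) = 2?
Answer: √83 ≈ 9.1104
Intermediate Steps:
a(k, L) = 4 (a(k, L) = 2*2 = 4)
√(f(v(5, -13)) + a(-139, -161)) = √(79 + 4) = √83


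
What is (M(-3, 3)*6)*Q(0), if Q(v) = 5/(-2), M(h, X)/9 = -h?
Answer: -405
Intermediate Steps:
M(h, X) = -9*h (M(h, X) = 9*(-h) = -9*h)
Q(v) = -5/2 (Q(v) = 5*(-½) = -5/2)
(M(-3, 3)*6)*Q(0) = (-9*(-3)*6)*(-5/2) = (27*6)*(-5/2) = 162*(-5/2) = -405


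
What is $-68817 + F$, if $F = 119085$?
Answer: $50268$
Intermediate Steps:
$-68817 + F = -68817 + 119085 = 50268$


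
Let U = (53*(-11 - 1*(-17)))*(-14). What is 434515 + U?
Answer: 430063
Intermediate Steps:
U = -4452 (U = (53*(-11 + 17))*(-14) = (53*6)*(-14) = 318*(-14) = -4452)
434515 + U = 434515 - 4452 = 430063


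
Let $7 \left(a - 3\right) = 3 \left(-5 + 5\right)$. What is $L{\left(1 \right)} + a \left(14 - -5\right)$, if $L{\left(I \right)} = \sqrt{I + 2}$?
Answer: $57 + \sqrt{3} \approx 58.732$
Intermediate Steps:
$a = 3$ ($a = 3 + \frac{3 \left(-5 + 5\right)}{7} = 3 + \frac{3 \cdot 0}{7} = 3 + \frac{1}{7} \cdot 0 = 3 + 0 = 3$)
$L{\left(I \right)} = \sqrt{2 + I}$
$L{\left(1 \right)} + a \left(14 - -5\right) = \sqrt{2 + 1} + 3 \left(14 - -5\right) = \sqrt{3} + 3 \left(14 + 5\right) = \sqrt{3} + 3 \cdot 19 = \sqrt{3} + 57 = 57 + \sqrt{3}$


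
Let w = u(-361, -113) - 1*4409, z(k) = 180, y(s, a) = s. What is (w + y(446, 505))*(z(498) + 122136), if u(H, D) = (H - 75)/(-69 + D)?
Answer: -44084521140/91 ≈ -4.8445e+8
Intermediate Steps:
u(H, D) = (-75 + H)/(-69 + D)
w = -401001/91 (w = (-75 - 361)/(-69 - 113) - 1*4409 = -436/(-182) - 4409 = -1/182*(-436) - 4409 = 218/91 - 4409 = -401001/91 ≈ -4406.6)
(w + y(446, 505))*(z(498) + 122136) = (-401001/91 + 446)*(180 + 122136) = -360415/91*122316 = -44084521140/91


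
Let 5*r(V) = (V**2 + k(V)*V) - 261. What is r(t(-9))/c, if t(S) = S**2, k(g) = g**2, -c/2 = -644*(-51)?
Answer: -179247/109480 ≈ -1.6373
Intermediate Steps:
c = -65688 (c = -(-1288)*(-51) = -2*32844 = -65688)
r(V) = -261/5 + V**2/5 + V**3/5 (r(V) = ((V**2 + V**2*V) - 261)/5 = ((V**2 + V**3) - 261)/5 = (-261 + V**2 + V**3)/5 = -261/5 + V**2/5 + V**3/5)
r(t(-9))/c = (-261/5 + ((-9)**2)**2/5 + ((-9)**2)**3/5)/(-65688) = (-261/5 + (1/5)*81**2 + (1/5)*81**3)*(-1/65688) = (-261/5 + (1/5)*6561 + (1/5)*531441)*(-1/65688) = (-261/5 + 6561/5 + 531441/5)*(-1/65688) = (537741/5)*(-1/65688) = -179247/109480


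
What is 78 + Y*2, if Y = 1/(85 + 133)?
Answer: 8503/109 ≈ 78.009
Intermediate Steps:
Y = 1/218 ≈ 0.0045872
78 + Y*2 = 78 + (1/218)*2 = 78 + 1/109 = 8503/109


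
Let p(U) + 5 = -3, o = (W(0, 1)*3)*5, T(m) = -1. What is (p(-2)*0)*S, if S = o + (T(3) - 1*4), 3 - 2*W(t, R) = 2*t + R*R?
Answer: 0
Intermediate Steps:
W(t, R) = 3/2 - t - R²/2 (W(t, R) = 3/2 - (2*t + R*R)/2 = 3/2 - (2*t + R²)/2 = 3/2 - (R² + 2*t)/2 = 3/2 + (-t - R²/2) = 3/2 - t - R²/2)
o = 15 (o = ((3/2 - 1*0 - ½*1²)*3)*5 = ((3/2 + 0 - ½*1)*3)*5 = ((3/2 + 0 - ½)*3)*5 = (1*3)*5 = 3*5 = 15)
p(U) = -8 (p(U) = -5 - 3 = -8)
S = 10 (S = 15 + (-1 - 1*4) = 15 + (-1 - 4) = 15 - 5 = 10)
(p(-2)*0)*S = -8*0*10 = 0*10 = 0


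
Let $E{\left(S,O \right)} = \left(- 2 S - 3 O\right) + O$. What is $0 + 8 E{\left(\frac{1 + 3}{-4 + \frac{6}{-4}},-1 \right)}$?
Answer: $\frac{304}{11} \approx 27.636$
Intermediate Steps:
$E{\left(S,O \right)} = - 2 O - 2 S$ ($E{\left(S,O \right)} = \left(- 3 O - 2 S\right) + O = - 2 O - 2 S$)
$0 + 8 E{\left(\frac{1 + 3}{-4 + \frac{6}{-4}},-1 \right)} = 0 + 8 \left(\left(-2\right) \left(-1\right) - 2 \frac{1 + 3}{-4 + \frac{6}{-4}}\right) = 0 + 8 \left(2 - 2 \frac{4}{-4 + 6 \left(- \frac{1}{4}\right)}\right) = 0 + 8 \left(2 - 2 \frac{4}{-4 - \frac{3}{2}}\right) = 0 + 8 \left(2 - 2 \frac{4}{- \frac{11}{2}}\right) = 0 + 8 \left(2 - 2 \cdot 4 \left(- \frac{2}{11}\right)\right) = 0 + 8 \left(2 - - \frac{16}{11}\right) = 0 + 8 \left(2 + \frac{16}{11}\right) = 0 + 8 \cdot \frac{38}{11} = 0 + \frac{304}{11} = \frac{304}{11}$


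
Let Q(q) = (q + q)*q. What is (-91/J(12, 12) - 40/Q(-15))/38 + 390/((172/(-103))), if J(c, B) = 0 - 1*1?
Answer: -8498381/36765 ≈ -231.15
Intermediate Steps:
Q(q) = 2*q² (Q(q) = (2*q)*q = 2*q²)
J(c, B) = -1 (J(c, B) = 0 - 1 = -1)
(-91/J(12, 12) - 40/Q(-15))/38 + 390/((172/(-103))) = (-91/(-1) - 40/(2*(-15)²))/38 + 390/((172/(-103))) = (-91*(-1) - 40/(2*225))*(1/38) + 390/((172*(-1/103))) = (91 - 40/450)*(1/38) + 390/(-172/103) = (91 - 40*1/450)*(1/38) + 390*(-103/172) = (91 - 4/45)*(1/38) - 20085/86 = (4091/45)*(1/38) - 20085/86 = 4091/1710 - 20085/86 = -8498381/36765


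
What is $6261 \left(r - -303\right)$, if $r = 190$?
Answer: $3086673$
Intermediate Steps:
$6261 \left(r - -303\right) = 6261 \left(190 - -303\right) = 6261 \left(190 + 303\right) = 6261 \cdot 493 = 3086673$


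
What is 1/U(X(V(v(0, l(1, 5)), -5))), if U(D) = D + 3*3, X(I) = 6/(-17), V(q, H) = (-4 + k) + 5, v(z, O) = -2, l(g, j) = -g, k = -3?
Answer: 17/147 ≈ 0.11565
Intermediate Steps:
V(q, H) = -2 (V(q, H) = (-4 - 3) + 5 = -7 + 5 = -2)
X(I) = -6/17 (X(I) = 6*(-1/17) = -6/17)
U(D) = 9 + D (U(D) = D + 9 = 9 + D)
1/U(X(V(v(0, l(1, 5)), -5))) = 1/(9 - 6/17) = 1/(147/17) = 17/147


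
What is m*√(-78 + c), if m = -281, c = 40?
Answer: -281*I*√38 ≈ -1732.2*I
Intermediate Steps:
m*√(-78 + c) = -281*√(-78 + 40) = -281*I*√38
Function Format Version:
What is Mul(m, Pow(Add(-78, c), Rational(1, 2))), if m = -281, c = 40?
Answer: Mul(-281, I, Pow(38, Rational(1, 2))) ≈ Mul(-1732.2, I)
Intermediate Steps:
Mul(m, Pow(Add(-78, c), Rational(1, 2))) = Mul(-281, Pow(Add(-78, 40), Rational(1, 2))) = Mul(-281, Pow(-38, Rational(1, 2))) = Mul(-281, Mul(I, Pow(38, Rational(1, 2)))) = Mul(-281, I, Pow(38, Rational(1, 2)))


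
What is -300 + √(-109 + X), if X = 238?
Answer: -300 + √129 ≈ -288.64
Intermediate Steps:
-300 + √(-109 + X) = -300 + √(-109 + 238) = -300 + √129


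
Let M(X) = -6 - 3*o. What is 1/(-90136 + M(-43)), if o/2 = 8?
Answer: -1/90190 ≈ -1.1088e-5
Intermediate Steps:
o = 16 (o = 2*8 = 16)
M(X) = -54 (M(X) = -6 - 3*16 = -6 - 48 = -54)
1/(-90136 + M(-43)) = 1/(-90136 - 54) = 1/(-90190) = -1/90190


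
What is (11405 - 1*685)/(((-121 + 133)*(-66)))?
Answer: -1340/99 ≈ -13.535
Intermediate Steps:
(11405 - 1*685)/(((-121 + 133)*(-66))) = (11405 - 685)/((12*(-66))) = 10720/(-792) = 10720*(-1/792) = -1340/99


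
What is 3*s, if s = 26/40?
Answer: 39/20 ≈ 1.9500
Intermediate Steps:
s = 13/20 (s = 26*(1/40) = 13/20 ≈ 0.65000)
3*s = 3*(13/20) = 39/20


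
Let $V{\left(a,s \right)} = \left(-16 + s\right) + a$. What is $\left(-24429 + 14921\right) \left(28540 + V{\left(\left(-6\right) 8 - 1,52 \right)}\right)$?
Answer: $-271234716$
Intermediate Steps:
$V{\left(a,s \right)} = -16 + a + s$
$\left(-24429 + 14921\right) \left(28540 + V{\left(\left(-6\right) 8 - 1,52 \right)}\right) = \left(-24429 + 14921\right) \left(28540 - 13\right) = - 9508 \left(28540 - 13\right) = \left(-9508\right) 28527 = -271234716$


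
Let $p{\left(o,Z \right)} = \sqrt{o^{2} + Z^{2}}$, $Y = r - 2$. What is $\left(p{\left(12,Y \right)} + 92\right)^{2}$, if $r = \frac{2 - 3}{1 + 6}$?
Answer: $\frac{422017}{49} + \frac{552 \sqrt{809}}{7} \approx 10856.0$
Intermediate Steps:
$r = - \frac{1}{7}$ ($r = \frac{2 + \left(-3 + 0\right)}{7} = \left(2 - 3\right) \frac{1}{7} = \left(-1\right) \frac{1}{7} = - \frac{1}{7} \approx -0.14286$)
$Y = - \frac{15}{7}$ ($Y = - \frac{1}{7} - 2 = - \frac{15}{7} \approx -2.1429$)
$p{\left(o,Z \right)} = \sqrt{Z^{2} + o^{2}}$
$\left(p{\left(12,Y \right)} + 92\right)^{2} = \left(\sqrt{\left(- \frac{15}{7}\right)^{2} + 12^{2}} + 92\right)^{2} = \left(\sqrt{\frac{225}{49} + 144} + 92\right)^{2} = \left(\sqrt{\frac{7281}{49}} + 92\right)^{2} = \left(\frac{3 \sqrt{809}}{7} + 92\right)^{2} = \left(92 + \frac{3 \sqrt{809}}{7}\right)^{2}$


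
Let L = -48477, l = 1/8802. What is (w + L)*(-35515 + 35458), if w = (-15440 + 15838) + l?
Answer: 8040635783/2934 ≈ 2.7405e+6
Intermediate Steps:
l = 1/8802 ≈ 0.00011361
w = 3503197/8802 (w = (-15440 + 15838) + 1/8802 = 398 + 1/8802 = 3503197/8802 ≈ 398.00)
(w + L)*(-35515 + 35458) = (3503197/8802 - 48477)*(-35515 + 35458) = -423191357/8802*(-57) = 8040635783/2934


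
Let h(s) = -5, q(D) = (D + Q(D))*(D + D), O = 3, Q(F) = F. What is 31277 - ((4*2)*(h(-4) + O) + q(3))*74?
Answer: 29797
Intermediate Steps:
q(D) = 4*D² (q(D) = (D + D)*(D + D) = (2*D)*(2*D) = 4*D²)
31277 - ((4*2)*(h(-4) + O) + q(3))*74 = 31277 - ((4*2)*(-5 + 3) + 4*3²)*74 = 31277 - (8*(-2) + 4*9)*74 = 31277 - (-16 + 36)*74 = 31277 - 20*74 = 31277 - 1*1480 = 31277 - 1480 = 29797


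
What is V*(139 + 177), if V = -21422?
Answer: -6769352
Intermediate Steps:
V*(139 + 177) = -21422*(139 + 177) = -21422*316 = -6769352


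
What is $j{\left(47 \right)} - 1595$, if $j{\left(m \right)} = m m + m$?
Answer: $661$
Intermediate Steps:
$j{\left(m \right)} = m + m^{2}$ ($j{\left(m \right)} = m^{2} + m = m + m^{2}$)
$j{\left(47 \right)} - 1595 = 47 \left(1 + 47\right) - 1595 = 47 \cdot 48 - 1595 = 2256 - 1595 = 661$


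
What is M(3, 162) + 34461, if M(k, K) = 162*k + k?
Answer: 34950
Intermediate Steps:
M(k, K) = 163*k
M(3, 162) + 34461 = 163*3 + 34461 = 489 + 34461 = 34950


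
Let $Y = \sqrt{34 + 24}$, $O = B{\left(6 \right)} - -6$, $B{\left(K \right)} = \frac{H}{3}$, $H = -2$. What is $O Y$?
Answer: $\frac{16 \sqrt{58}}{3} \approx 40.617$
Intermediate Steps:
$B{\left(K \right)} = - \frac{2}{3}$
$O = \frac{16}{3}$ ($O = - \frac{2}{3} - -6 = - \frac{2}{3} + 6 = \frac{16}{3} \approx 5.3333$)
$Y = \sqrt{58} \approx 7.6158$
$O Y = \frac{16 \sqrt{58}}{3}$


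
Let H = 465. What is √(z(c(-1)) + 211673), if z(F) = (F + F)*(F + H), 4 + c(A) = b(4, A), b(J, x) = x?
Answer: √207073 ≈ 455.05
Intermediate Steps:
c(A) = -4 + A
z(F) = 2*F*(465 + F) (z(F) = (F + F)*(F + 465) = (2*F)*(465 + F) = 2*F*(465 + F))
√(z(c(-1)) + 211673) = √(2*(-4 - 1)*(465 + (-4 - 1)) + 211673) = √(2*(-5)*(465 - 5) + 211673) = √(2*(-5)*460 + 211673) = √(-4600 + 211673) = √207073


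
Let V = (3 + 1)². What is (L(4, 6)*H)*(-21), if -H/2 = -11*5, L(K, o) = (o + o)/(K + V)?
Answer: -1386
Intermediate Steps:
V = 16 (V = 4² = 16)
L(K, o) = 2*o/(16 + K) (L(K, o) = (o + o)/(K + 16) = (2*o)/(16 + K) = 2*o/(16 + K))
H = 110 (H = -(-22)*5 = -2*(-55) = 110)
(L(4, 6)*H)*(-21) = ((2*6/(16 + 4))*110)*(-21) = ((2*6/20)*110)*(-21) = ((2*6*(1/20))*110)*(-21) = ((⅗)*110)*(-21) = 66*(-21) = -1386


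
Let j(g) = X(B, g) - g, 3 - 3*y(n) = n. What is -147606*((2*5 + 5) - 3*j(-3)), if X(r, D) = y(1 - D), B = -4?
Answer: -1033242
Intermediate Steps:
y(n) = 1 - n/3
X(r, D) = 2/3 + D/3 (X(r, D) = 1 - (1 - D)/3 = 1 + (-1/3 + D/3) = 2/3 + D/3)
j(g) = 2/3 - 2*g/3 (j(g) = (2/3 + g/3) - g = 2/3 - 2*g/3)
-147606*((2*5 + 5) - 3*j(-3)) = -147606*((2*5 + 5) - 3*(2/3 - 2/3*(-3))) = -147606*((10 + 5) - 3*(2/3 + 2)) = -147606*(15 - 3*8/3) = -147606*(15 - 8) = -147606*7 = -1033242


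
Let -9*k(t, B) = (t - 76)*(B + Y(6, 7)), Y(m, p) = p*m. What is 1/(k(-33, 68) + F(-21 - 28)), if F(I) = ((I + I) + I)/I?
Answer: 9/12017 ≈ 0.00074894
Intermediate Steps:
Y(m, p) = m*p
k(t, B) = -(-76 + t)*(42 + B)/9 (k(t, B) = -(t - 76)*(B + 6*7)/9 = -(-76 + t)*(B + 42)/9 = -(-76 + t)*(42 + B)/9)
F(I) = 3 (F(I) = (2*I + I)/I = (3*I)/I = 3)
1/(k(-33, 68) + F(-21 - 28)) = 1/((1064/3 - 14/3*(-33) + (76/9)*68 - ⅑*68*(-33)) + 3) = 1/((1064/3 + 154 + 5168/9 + 748/3) + 3) = 1/(11990/9 + 3) = 1/(12017/9) = 9/12017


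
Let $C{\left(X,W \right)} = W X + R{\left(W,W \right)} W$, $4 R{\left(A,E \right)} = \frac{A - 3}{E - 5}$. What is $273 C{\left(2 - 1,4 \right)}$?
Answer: $819$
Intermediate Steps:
$R{\left(A,E \right)} = \frac{-3 + A}{4 \left(-5 + E\right)}$ ($R{\left(A,E \right)} = \frac{\left(A - 3\right) \frac{1}{E - 5}}{4} = \frac{\left(-3 + A\right) \frac{1}{-5 + E}}{4} = \frac{\frac{1}{-5 + E} \left(-3 + A\right)}{4} = \frac{-3 + A}{4 \left(-5 + E\right)}$)
$C{\left(X,W \right)} = W X + \frac{W \left(-3 + W\right)}{4 \left(-5 + W\right)}$ ($C{\left(X,W \right)} = W X + \frac{-3 + W}{4 \left(-5 + W\right)} W = W X + \frac{W \left(-3 + W\right)}{4 \left(-5 + W\right)}$)
$273 C{\left(2 - 1,4 \right)} = 273 \cdot \frac{1}{4} \cdot 4 \frac{1}{-5 + 4} \left(-3 + 4 + 4 \left(2 - 1\right) \left(-5 + 4\right)\right) = 273 \cdot \frac{1}{4} \cdot 4 \frac{1}{-1} \left(-3 + 4 + 4 \left(2 - 1\right) \left(-1\right)\right) = 273 \cdot \frac{1}{4} \cdot 4 \left(-1\right) \left(-3 + 4 + 4 \cdot 1 \left(-1\right)\right) = 273 \cdot \frac{1}{4} \cdot 4 \left(-1\right) \left(-3 + 4 - 4\right) = 273 \cdot \frac{1}{4} \cdot 4 \left(-1\right) \left(-3\right) = 273 \cdot 3 = 819$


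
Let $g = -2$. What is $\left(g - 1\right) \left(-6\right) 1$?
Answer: $18$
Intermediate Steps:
$\left(g - 1\right) \left(-6\right) 1 = \left(-2 - 1\right) \left(-6\right) 1 = \left(-3\right) \left(-6\right) 1 = 18 \cdot 1 = 18$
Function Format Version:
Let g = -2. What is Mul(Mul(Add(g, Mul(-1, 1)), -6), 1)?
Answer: 18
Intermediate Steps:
Mul(Mul(Add(g, Mul(-1, 1)), -6), 1) = Mul(Mul(Add(-2, Mul(-1, 1)), -6), 1) = Mul(Mul(Add(-2, -1), -6), 1) = Mul(Mul(-3, -6), 1) = Mul(18, 1) = 18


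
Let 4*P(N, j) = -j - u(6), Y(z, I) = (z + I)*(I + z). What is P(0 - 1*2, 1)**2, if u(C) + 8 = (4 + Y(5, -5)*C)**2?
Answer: 81/16 ≈ 5.0625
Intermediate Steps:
Y(z, I) = (I + z)**2 (Y(z, I) = (I + z)*(I + z) = (I + z)**2)
u(C) = 8 (u(C) = -8 + (4 + (-5 + 5)**2*C)**2 = -8 + (4 + 0**2*C)**2 = -8 + (4 + 0*C)**2 = -8 + (4 + 0)**2 = -8 + 4**2 = -8 + 16 = 8)
P(N, j) = -2 - j/4 (P(N, j) = (-j - 1*8)/4 = (-j - 8)/4 = (-8 - j)/4 = -2 - j/4)
P(0 - 1*2, 1)**2 = (-2 - 1/4*1)**2 = (-2 - 1/4)**2 = (-9/4)**2 = 81/16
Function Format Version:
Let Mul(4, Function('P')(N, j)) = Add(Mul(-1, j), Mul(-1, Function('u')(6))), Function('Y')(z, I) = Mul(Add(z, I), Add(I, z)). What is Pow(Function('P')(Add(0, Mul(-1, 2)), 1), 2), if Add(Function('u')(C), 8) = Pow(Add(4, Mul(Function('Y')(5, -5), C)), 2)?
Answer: Rational(81, 16) ≈ 5.0625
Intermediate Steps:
Function('Y')(z, I) = Pow(Add(I, z), 2) (Function('Y')(z, I) = Mul(Add(I, z), Add(I, z)) = Pow(Add(I, z), 2))
Function('u')(C) = 8 (Function('u')(C) = Add(-8, Pow(Add(4, Mul(Pow(Add(-5, 5), 2), C)), 2)) = Add(-8, Pow(Add(4, Mul(Pow(0, 2), C)), 2)) = Add(-8, Pow(Add(4, Mul(0, C)), 2)) = Add(-8, Pow(Add(4, 0), 2)) = Add(-8, Pow(4, 2)) = Add(-8, 16) = 8)
Function('P')(N, j) = Add(-2, Mul(Rational(-1, 4), j)) (Function('P')(N, j) = Mul(Rational(1, 4), Add(Mul(-1, j), Mul(-1, 8))) = Mul(Rational(1, 4), Add(Mul(-1, j), -8)) = Mul(Rational(1, 4), Add(-8, Mul(-1, j))) = Add(-2, Mul(Rational(-1, 4), j)))
Pow(Function('P')(Add(0, Mul(-1, 2)), 1), 2) = Pow(Add(-2, Mul(Rational(-1, 4), 1)), 2) = Pow(Add(-2, Rational(-1, 4)), 2) = Pow(Rational(-9, 4), 2) = Rational(81, 16)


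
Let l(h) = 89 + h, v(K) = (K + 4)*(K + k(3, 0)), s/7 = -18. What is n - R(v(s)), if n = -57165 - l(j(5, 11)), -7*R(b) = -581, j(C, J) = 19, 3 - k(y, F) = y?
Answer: -57356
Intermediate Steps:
s = -126 (s = 7*(-18) = -126)
k(y, F) = 3 - y
v(K) = K*(4 + K) (v(K) = (K + 4)*(K + (3 - 1*3)) = (4 + K)*(K + (3 - 3)) = (4 + K)*(K + 0) = (4 + K)*K = K*(4 + K))
R(b) = 83 (R(b) = -⅐*(-581) = 83)
n = -57273 (n = -57165 - (89 + 19) = -57165 - 1*108 = -57165 - 108 = -57273)
n - R(v(s)) = -57273 - 1*83 = -57273 - 83 = -57356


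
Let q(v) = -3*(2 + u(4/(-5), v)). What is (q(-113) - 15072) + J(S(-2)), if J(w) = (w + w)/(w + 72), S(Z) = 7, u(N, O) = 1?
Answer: -1191385/79 ≈ -15081.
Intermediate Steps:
J(w) = 2*w/(72 + w) (J(w) = (2*w)/(72 + w) = 2*w/(72 + w))
q(v) = -9 (q(v) = -3*(2 + 1) = -3*3 = -9)
(q(-113) - 15072) + J(S(-2)) = (-9 - 15072) + 2*7/(72 + 7) = -15081 + 2*7/79 = -15081 + 2*7*(1/79) = -15081 + 14/79 = -1191385/79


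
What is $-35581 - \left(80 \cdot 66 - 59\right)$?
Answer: $-40802$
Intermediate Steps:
$-35581 - \left(80 \cdot 66 - 59\right) = -35581 - \left(5280 - 59\right) = -35581 - 5221 = -40802$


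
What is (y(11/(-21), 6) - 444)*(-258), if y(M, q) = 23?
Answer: 108618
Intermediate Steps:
(y(11/(-21), 6) - 444)*(-258) = (23 - 444)*(-258) = -421*(-258) = 108618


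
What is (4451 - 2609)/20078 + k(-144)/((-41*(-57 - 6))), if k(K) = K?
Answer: 103703/2881193 ≈ 0.035993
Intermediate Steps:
(4451 - 2609)/20078 + k(-144)/((-41*(-57 - 6))) = (4451 - 2609)/20078 - 144*(-1/(41*(-57 - 6))) = 1842*(1/20078) - 144/((-41*(-63))) = 921/10039 - 144/2583 = 921/10039 - 144*1/2583 = 921/10039 - 16/287 = 103703/2881193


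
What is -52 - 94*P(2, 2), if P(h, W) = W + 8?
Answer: -992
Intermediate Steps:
P(h, W) = 8 + W
-52 - 94*P(2, 2) = -52 - 94*(8 + 2) = -52 - 94*10 = -52 - 940 = -992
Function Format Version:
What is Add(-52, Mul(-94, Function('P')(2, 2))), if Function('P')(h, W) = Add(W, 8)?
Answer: -992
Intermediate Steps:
Function('P')(h, W) = Add(8, W)
Add(-52, Mul(-94, Function('P')(2, 2))) = Add(-52, Mul(-94, Add(8, 2))) = Add(-52, Mul(-94, 10)) = Add(-52, -940) = -992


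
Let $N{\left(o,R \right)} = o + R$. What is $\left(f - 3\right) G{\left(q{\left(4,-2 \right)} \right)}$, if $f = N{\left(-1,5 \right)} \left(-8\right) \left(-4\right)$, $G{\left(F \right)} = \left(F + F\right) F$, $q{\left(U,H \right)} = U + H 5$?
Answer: $9000$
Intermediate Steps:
$q{\left(U,H \right)} = U + 5 H$
$N{\left(o,R \right)} = R + o$
$G{\left(F \right)} = 2 F^{2}$ ($G{\left(F \right)} = 2 F F = 2 F^{2}$)
$f = 128$ ($f = \left(5 - 1\right) \left(-8\right) \left(-4\right) = 4 \left(-8\right) \left(-4\right) = \left(-32\right) \left(-4\right) = 128$)
$\left(f - 3\right) G{\left(q{\left(4,-2 \right)} \right)} = \left(128 - 3\right) 2 \left(4 + 5 \left(-2\right)\right)^{2} = \left(128 - 3\right) 2 \left(4 - 10\right)^{2} = 125 \cdot 2 \left(-6\right)^{2} = 125 \cdot 2 \cdot 36 = 125 \cdot 72 = 9000$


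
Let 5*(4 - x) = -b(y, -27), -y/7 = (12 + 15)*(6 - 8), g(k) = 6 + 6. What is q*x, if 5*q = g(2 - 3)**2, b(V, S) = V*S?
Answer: -1466784/25 ≈ -58671.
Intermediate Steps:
g(k) = 12
y = 378 (y = -7*(12 + 15)*(6 - 8) = -189*(-2) = -7*(-54) = 378)
b(V, S) = S*V
x = -10186/5 (x = 4 - (-1)*(-27*378)/5 = 4 - (-1)*(-10206)/5 = 4 - 1/5*10206 = 4 - 10206/5 = -10186/5 ≈ -2037.2)
q = 144/5 (q = (1/5)*12**2 = (1/5)*144 = 144/5 ≈ 28.800)
q*x = (144/5)*(-10186/5) = -1466784/25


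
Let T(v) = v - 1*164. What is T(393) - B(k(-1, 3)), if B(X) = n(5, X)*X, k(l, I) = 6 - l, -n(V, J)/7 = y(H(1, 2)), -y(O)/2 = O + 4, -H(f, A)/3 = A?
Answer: 425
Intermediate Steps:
H(f, A) = -3*A
y(O) = -8 - 2*O (y(O) = -2*(O + 4) = -2*(4 + O) = -8 - 2*O)
n(V, J) = -28 (n(V, J) = -7*(-8 - (-6)*2) = -7*(-8 - 2*(-6)) = -7*(-8 + 12) = -7*4 = -28)
T(v) = -164 + v (T(v) = v - 164 = -164 + v)
B(X) = -28*X
T(393) - B(k(-1, 3)) = (-164 + 393) - (-28)*(6 - 1*(-1)) = 229 - (-28)*(6 + 1) = 229 - (-28)*7 = 229 - 1*(-196) = 229 + 196 = 425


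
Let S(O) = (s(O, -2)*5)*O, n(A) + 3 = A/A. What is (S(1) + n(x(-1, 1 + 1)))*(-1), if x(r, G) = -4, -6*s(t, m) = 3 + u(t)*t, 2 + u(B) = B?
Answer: 11/3 ≈ 3.6667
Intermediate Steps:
u(B) = -2 + B
s(t, m) = -½ - t*(-2 + t)/6 (s(t, m) = -(3 + (-2 + t)*t)/6 = -(3 + t*(-2 + t))/6 = -½ - t*(-2 + t)/6)
n(A) = -2 (n(A) = -3 + A/A = -3 + 1 = -2)
S(O) = O*(-5/2 - 5*O*(-2 + O)/6) (S(O) = ((-½ - O*(-2 + O)/6)*5)*O = (-5/2 - 5*O*(-2 + O)/6)*O = O*(-5/2 - 5*O*(-2 + O)/6))
(S(1) + n(x(-1, 1 + 1)))*(-1) = (-⅚*1*(3 + 1*(-2 + 1)) - 2)*(-1) = (-⅚*1*(3 + 1*(-1)) - 2)*(-1) = (-⅚*1*(3 - 1) - 2)*(-1) = (-⅚*1*2 - 2)*(-1) = (-5/3 - 2)*(-1) = -11/3*(-1) = 11/3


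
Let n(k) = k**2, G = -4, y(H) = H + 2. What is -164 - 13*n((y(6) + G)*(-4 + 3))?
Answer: -372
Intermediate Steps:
y(H) = 2 + H
-164 - 13*n((y(6) + G)*(-4 + 3)) = -164 - 13*(-4 + 3)**2*((2 + 6) - 4)**2 = -164 - 13*(8 - 4)**2 = -164 - 13*(4*(-1))**2 = -164 - 13*(-4)**2 = -164 - 13*16 = -164 - 208 = -372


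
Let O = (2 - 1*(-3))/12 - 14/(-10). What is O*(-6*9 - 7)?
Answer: -6649/60 ≈ -110.82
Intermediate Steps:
O = 109/60 (O = (2 + 3)*(1/12) - 14*(-1/10) = 5*(1/12) + 7/5 = 5/12 + 7/5 = 109/60 ≈ 1.8167)
O*(-6*9 - 7) = 109*(-6*9 - 7)/60 = 109*(-54 - 7)/60 = (109/60)*(-61) = -6649/60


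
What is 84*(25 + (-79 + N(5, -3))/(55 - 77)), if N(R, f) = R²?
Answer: 25368/11 ≈ 2306.2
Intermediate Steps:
84*(25 + (-79 + N(5, -3))/(55 - 77)) = 84*(25 + (-79 + 5²)/(55 - 77)) = 84*(25 + (-79 + 25)/(-22)) = 84*(25 - 54*(-1/22)) = 84*(25 + 27/11) = 84*(302/11) = 25368/11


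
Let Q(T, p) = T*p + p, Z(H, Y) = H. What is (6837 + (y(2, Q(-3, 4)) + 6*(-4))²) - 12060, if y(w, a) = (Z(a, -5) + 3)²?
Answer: -5222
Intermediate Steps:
Q(T, p) = p + T*p
y(w, a) = (3 + a)² (y(w, a) = (a + 3)² = (3 + a)²)
(6837 + (y(2, Q(-3, 4)) + 6*(-4))²) - 12060 = (6837 + ((3 + 4*(1 - 3))² + 6*(-4))²) - 12060 = (6837 + ((3 + 4*(-2))² - 24)²) - 12060 = (6837 + ((3 - 8)² - 24)²) - 12060 = (6837 + ((-5)² - 24)²) - 12060 = (6837 + (25 - 24)²) - 12060 = (6837 + 1²) - 12060 = (6837 + 1) - 12060 = 6838 - 12060 = -5222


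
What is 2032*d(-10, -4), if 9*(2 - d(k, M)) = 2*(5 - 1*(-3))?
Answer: 4064/9 ≈ 451.56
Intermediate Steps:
d(k, M) = 2/9 (d(k, M) = 2 - 2*(5 - 1*(-3))/9 = 2 - 2*(5 + 3)/9 = 2 - 2*8/9 = 2 - ⅑*16 = 2 - 16/9 = 2/9)
2032*d(-10, -4) = 2032*(2/9) = 4064/9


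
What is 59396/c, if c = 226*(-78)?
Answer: -14849/4407 ≈ -3.3694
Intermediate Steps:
c = -17628
59396/c = 59396/(-17628) = 59396*(-1/17628) = -14849/4407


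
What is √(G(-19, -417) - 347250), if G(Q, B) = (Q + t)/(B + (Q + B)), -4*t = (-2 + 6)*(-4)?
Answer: I*√252662212455/853 ≈ 589.28*I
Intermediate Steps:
t = 4 (t = -(-2 + 6)*(-4)/4 = -(-4) = -¼*(-16) = 4)
G(Q, B) = (4 + Q)/(Q + 2*B) (G(Q, B) = (Q + 4)/(B + (Q + B)) = (4 + Q)/(B + (B + Q)) = (4 + Q)/(Q + 2*B))
√(G(-19, -417) - 347250) = √((4 - 19)/(-19 + 2*(-417)) - 347250) = √(-15/(-19 - 834) - 347250) = √(-15/(-853) - 347250) = √(-1/853*(-15) - 347250) = √(15/853 - 347250) = √(-296204235/853) = I*√252662212455/853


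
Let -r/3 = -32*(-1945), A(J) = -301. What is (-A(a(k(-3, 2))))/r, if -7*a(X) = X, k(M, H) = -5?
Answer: -301/186720 ≈ -0.0016120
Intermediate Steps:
a(X) = -X/7
r = -186720 (r = -(-96)*(-1945) = -3*62240 = -186720)
(-A(a(k(-3, 2))))/r = -1*(-301)/(-186720) = 301*(-1/186720) = -301/186720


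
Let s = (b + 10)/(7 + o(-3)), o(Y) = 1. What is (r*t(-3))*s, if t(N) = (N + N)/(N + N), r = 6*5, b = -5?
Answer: 75/4 ≈ 18.750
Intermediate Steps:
s = 5/8 (s = (-5 + 10)/(7 + 1) = 5/8 ≈ 0.62500)
r = 30
t(N) = 1 (t(N) = (2*N)/((2*N)) = (2*N)*(1/(2*N)) = 1)
(r*t(-3))*s = (30*1)*(5/8) = 30*(5/8) = 75/4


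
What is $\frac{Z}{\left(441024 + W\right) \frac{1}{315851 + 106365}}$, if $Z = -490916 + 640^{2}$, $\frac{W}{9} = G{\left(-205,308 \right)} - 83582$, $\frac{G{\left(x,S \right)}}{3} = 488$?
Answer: $\frac{17166458128}{149019} \approx 1.152 \cdot 10^{5}$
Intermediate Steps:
$G{\left(x,S \right)} = 1464$ ($G{\left(x,S \right)} = 3 \cdot 488 = 1464$)
$W = -739062$ ($W = 9 \left(1464 - 83582\right) = 9 \left(-82118\right) = -739062$)
$Z = -81316$ ($Z = -490916 + 409600 = -81316$)
$\frac{Z}{\left(441024 + W\right) \frac{1}{315851 + 106365}} = - \frac{81316}{\left(441024 - 739062\right) \frac{1}{315851 + 106365}} = - \frac{81316}{\left(-298038\right) \frac{1}{422216}} = - \frac{81316}{- \frac{149019}{211108}} = \left(-81316\right) \left(- \frac{211108}{149019}\right) = \frac{17166458128}{149019}$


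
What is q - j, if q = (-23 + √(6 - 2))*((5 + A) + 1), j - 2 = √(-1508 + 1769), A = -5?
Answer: -23 - 3*√29 ≈ -39.156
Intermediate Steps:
j = 2 + 3*√29 (j = 2 + √(-1508 + 1769) = 2 + √261 = 2 + 3*√29 ≈ 18.155)
q = -21 (q = (-23 + √(6 - 2))*((5 - 5) + 1) = (-23 + √4)*(0 + 1) = (-23 + 2)*1 = -21*1 = -21)
q - j = -21 - (2 + 3*√29) = -21 + (-2 - 3*√29) = -23 - 3*√29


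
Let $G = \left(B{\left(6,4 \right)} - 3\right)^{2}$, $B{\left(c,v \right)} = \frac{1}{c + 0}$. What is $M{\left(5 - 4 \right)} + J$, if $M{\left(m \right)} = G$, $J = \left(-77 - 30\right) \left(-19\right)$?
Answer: $\frac{73477}{36} \approx 2041.0$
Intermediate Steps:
$B{\left(c,v \right)} = \frac{1}{c}$
$J = 2033$ ($J = \left(-107\right) \left(-19\right) = 2033$)
$G = \frac{289}{36}$ ($G = \left(\frac{1}{6} - 3\right)^{2} = \left(- \frac{17}{6}\right)^{2} = \frac{289}{36} \approx 8.0278$)
$M{\left(m \right)} = \frac{289}{36}$
$M{\left(5 - 4 \right)} + J = \frac{289}{36} + 2033 = \frac{73477}{36}$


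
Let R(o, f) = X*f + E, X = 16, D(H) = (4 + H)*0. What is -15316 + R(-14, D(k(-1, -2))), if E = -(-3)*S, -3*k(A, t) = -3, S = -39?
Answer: -15433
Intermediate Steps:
k(A, t) = 1 (k(A, t) = -⅓*(-3) = 1)
E = -117 (E = -(-3)*(-39) = -1*117 = -117)
D(H) = 0
R(o, f) = -117 + 16*f (R(o, f) = 16*f - 117 = -117 + 16*f)
-15316 + R(-14, D(k(-1, -2))) = -15316 + (-117 + 16*0) = -15316 + (-117 + 0) = -15316 - 117 = -15433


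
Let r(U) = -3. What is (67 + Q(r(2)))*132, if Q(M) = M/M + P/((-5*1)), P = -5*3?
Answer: 9372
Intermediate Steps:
P = -15
Q(M) = 4 (Q(M) = M/M - 15/((-5*1)) = 1 - 15/(-5) = 1 - 15*(-⅕) = 1 + 3 = 4)
(67 + Q(r(2)))*132 = (67 + 4)*132 = 71*132 = 9372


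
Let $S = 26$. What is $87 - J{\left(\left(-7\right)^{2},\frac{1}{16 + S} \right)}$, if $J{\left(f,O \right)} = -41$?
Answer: $128$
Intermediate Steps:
$87 - J{\left(\left(-7\right)^{2},\frac{1}{16 + S} \right)} = 87 - -41 = 87 + 41 = 128$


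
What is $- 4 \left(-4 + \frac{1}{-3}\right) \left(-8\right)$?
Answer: $- \frac{416}{3} \approx -138.67$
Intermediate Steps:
$- 4 \left(-4 + \frac{1}{-3}\right) \left(-8\right) = - 4 \left(-4 - \frac{1}{3}\right) \left(-8\right) = \left(-4\right) \left(- \frac{13}{3}\right) \left(-8\right) = \frac{52}{3} \left(-8\right) = - \frac{416}{3}$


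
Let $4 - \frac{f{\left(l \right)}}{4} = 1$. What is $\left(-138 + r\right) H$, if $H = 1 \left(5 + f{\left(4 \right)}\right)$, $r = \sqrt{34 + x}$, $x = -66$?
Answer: $-2346 + 68 i \sqrt{2} \approx -2346.0 + 96.167 i$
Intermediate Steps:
$f{\left(l \right)} = 12$ ($f{\left(l \right)} = 16 - 4 = 12$)
$r = 4 i \sqrt{2}$ ($r = \sqrt{34 - 66} = \sqrt{-32} = 4 i \sqrt{2} \approx 5.6569 i$)
$H = 17$ ($H = 1 \left(5 + 12\right) = 1 \cdot 17 = 17$)
$\left(-138 + r\right) H = \left(-138 + 4 i \sqrt{2}\right) 17 = -2346 + 68 i \sqrt{2}$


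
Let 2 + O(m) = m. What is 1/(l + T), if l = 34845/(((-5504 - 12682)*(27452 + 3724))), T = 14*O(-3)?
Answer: -188988912/13229235455 ≈ -0.014286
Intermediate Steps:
O(m) = -2 + m
T = -70 (T = 14*(-2 - 3) = 14*(-5) = -70)
l = -11615/188988912 (l = 34845/((-18186*31176)) = 34845/(-566966736) = 34845*(-1/566966736) = -11615/188988912 ≈ -6.1459e-5)
1/(l + T) = 1/(-11615/188988912 - 70) = 1/(-13229235455/188988912) = -188988912/13229235455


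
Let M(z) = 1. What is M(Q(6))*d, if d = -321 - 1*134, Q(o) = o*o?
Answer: -455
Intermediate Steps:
Q(o) = o²
d = -455 (d = -321 - 134 = -455)
M(Q(6))*d = 1*(-455) = -455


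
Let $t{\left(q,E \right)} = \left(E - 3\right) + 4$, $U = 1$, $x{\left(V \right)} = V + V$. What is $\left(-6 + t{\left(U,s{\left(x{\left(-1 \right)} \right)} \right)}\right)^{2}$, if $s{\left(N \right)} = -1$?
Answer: $36$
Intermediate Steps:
$x{\left(V \right)} = 2 V$
$t{\left(q,E \right)} = 1 + E$ ($t{\left(q,E \right)} = \left(-3 + E\right) + 4 = 1 + E$)
$\left(-6 + t{\left(U,s{\left(x{\left(-1 \right)} \right)} \right)}\right)^{2} = \left(-6 + \left(1 - 1\right)\right)^{2} = \left(-6 + 0\right)^{2} = \left(-6\right)^{2} = 36$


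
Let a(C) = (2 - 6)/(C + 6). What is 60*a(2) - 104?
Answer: -134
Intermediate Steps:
a(C) = -4/(6 + C)
60*a(2) - 104 = 60*(-4/(6 + 2)) - 104 = 60*(-4/8) - 104 = 60*(-4*⅛) - 104 = 60*(-½) - 104 = -30 - 104 = -134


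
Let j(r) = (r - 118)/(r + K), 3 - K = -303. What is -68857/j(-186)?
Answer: 1032855/38 ≈ 27180.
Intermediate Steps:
K = 306 (K = 3 - 1*(-303) = 3 + 303 = 306)
j(r) = (-118 + r)/(306 + r) (j(r) = (r - 118)/(r + 306) = (-118 + r)/(306 + r))
-68857/j(-186) = -68857*(306 - 186)/(-118 - 186) = -68857/(-304/120) = -68857/((1/120)*(-304)) = -68857/(-38/15) = -68857*(-15/38) = 1032855/38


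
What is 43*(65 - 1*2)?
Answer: 2709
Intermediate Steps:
43*(65 - 1*2) = 43*(65 - 2) = 43*63 = 2709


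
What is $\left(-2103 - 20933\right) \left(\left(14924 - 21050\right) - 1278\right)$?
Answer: $170558544$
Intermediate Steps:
$\left(-2103 - 20933\right) \left(\left(14924 - 21050\right) - 1278\right) = - 23036 \left(\left(14924 - 21050\right) - 1278\right) = - 23036 \left(-6126 - 1278\right) = \left(-23036\right) \left(-7404\right) = 170558544$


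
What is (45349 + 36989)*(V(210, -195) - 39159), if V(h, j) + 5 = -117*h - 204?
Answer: -5264527044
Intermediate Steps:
V(h, j) = -209 - 117*h (V(h, j) = -5 + (-117*h - 204) = -5 + (-204 - 117*h) = -209 - 117*h)
(45349 + 36989)*(V(210, -195) - 39159) = (45349 + 36989)*((-209 - 117*210) - 39159) = 82338*((-209 - 24570) - 39159) = 82338*(-24779 - 39159) = 82338*(-63938) = -5264527044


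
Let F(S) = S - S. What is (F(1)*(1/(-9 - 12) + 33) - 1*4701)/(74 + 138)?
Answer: -4701/212 ≈ -22.175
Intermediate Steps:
F(S) = 0
(F(1)*(1/(-9 - 12) + 33) - 1*4701)/(74 + 138) = (0*(1/(-9 - 12) + 33) - 1*4701)/(74 + 138) = (0*(1/(-21) + 33) - 4701)/212 = (0*(-1/21 + 33) - 4701)*(1/212) = (0*(692/21) - 4701)*(1/212) = (0 - 4701)*(1/212) = -4701*1/212 = -4701/212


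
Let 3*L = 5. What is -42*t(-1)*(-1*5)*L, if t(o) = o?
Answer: -350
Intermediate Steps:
L = 5/3 (L = (⅓)*5 = 5/3 ≈ 1.6667)
-42*t(-1)*(-1*5)*L = -42*(-(-1)*5)*5/3 = -42*(-1*(-5))*5/3 = -210*5/3 = -42*25/3 = -350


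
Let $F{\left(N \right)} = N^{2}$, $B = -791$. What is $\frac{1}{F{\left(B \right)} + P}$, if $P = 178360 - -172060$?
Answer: $\frac{1}{976101} \approx 1.0245 \cdot 10^{-6}$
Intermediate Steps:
$P = 350420$ ($P = 178360 + 172060 = 350420$)
$\frac{1}{F{\left(B \right)} + P} = \frac{1}{\left(-791\right)^{2} + 350420} = \frac{1}{625681 + 350420} = \frac{1}{976101}$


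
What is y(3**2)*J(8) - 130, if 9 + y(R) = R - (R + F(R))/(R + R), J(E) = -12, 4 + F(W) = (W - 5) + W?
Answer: -118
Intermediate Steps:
F(W) = -9 + 2*W (F(W) = -4 + ((W - 5) + W) = -4 + ((-5 + W) + W) = -4 + (-5 + 2*W) = -9 + 2*W)
y(R) = -9 + R - (-9 + 3*R)/(2*R) (y(R) = -9 + (R - (R + (-9 + 2*R))/(R + R)) = -9 + (R - (-9 + 3*R)/(2*R)) = -9 + R - (-9 + 3*R)/(2*R))
y(3**2)*J(8) - 130 = (-21/2 + 3**2 + 9/(2*(3**2)))*(-12) - 130 = (-21/2 + 9 + (9/2)/9)*(-12) - 130 = (-21/2 + 9 + (9/2)*(1/9))*(-12) - 130 = (-21/2 + 9 + 1/2)*(-12) - 130 = -1*(-12) - 130 = 12 - 130 = -118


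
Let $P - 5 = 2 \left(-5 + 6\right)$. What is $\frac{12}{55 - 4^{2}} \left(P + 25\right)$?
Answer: $\frac{128}{13} \approx 9.8462$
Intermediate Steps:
$P = 7$ ($P = 5 + 2 \left(-5 + 6\right) = 5 + 2 \cdot 1 = 5 + 2 = 7$)
$\frac{12}{55 - 4^{2}} \left(P + 25\right) = \frac{12}{55 - 4^{2}} \left(7 + 25\right) = \frac{12}{55 - 16} \cdot 32 = \frac{12}{39} \cdot 32 = 12 \cdot \frac{1}{39} \cdot 32 = \frac{4}{13} \cdot 32 = \frac{128}{13}$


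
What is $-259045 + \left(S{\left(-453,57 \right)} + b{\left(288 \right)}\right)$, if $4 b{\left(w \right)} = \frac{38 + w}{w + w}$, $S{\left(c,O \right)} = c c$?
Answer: $- \frac{62018909}{1152} \approx -53836.0$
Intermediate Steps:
$S{\left(c,O \right)} = c^{2}$
$b{\left(w \right)} = \frac{38 + w}{8 w}$ ($b{\left(w \right)} = \frac{\left(38 + w\right) \frac{1}{w + w}}{4} = \frac{\left(38 + w\right) \frac{1}{2 w}}{4} = \frac{\frac{1}{2} \frac{1}{w} \left(38 + w\right)}{4} = \frac{38 + w}{8 w}$)
$-259045 + \left(S{\left(-453,57 \right)} + b{\left(288 \right)}\right) = -259045 + \left(\left(-453\right)^{2} + \frac{38 + 288}{8 \cdot 288}\right) = -259045 + \left(205209 + \frac{1}{8} \cdot \frac{1}{288} \cdot 326\right) = -259045 + \left(205209 + \frac{163}{1152}\right) = -259045 + \frac{236400931}{1152} = - \frac{62018909}{1152}$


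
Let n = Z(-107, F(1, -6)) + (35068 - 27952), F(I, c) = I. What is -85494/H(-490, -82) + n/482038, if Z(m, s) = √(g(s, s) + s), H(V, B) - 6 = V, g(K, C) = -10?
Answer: 10303700229/58326598 + 3*I/482038 ≈ 176.66 + 6.2236e-6*I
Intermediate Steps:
H(V, B) = 6 + V
Z(m, s) = √(-10 + s)
n = 7116 + 3*I (n = √(-10 + 1) + (35068 - 27952) = √(-9) + 7116 = 3*I + 7116 = 7116 + 3*I ≈ 7116.0 + 3.0*I)
-85494/H(-490, -82) + n/482038 = -85494/(6 - 490) + (7116 + 3*I)/482038 = -85494/(-484) + (7116 + 3*I)*(1/482038) = -85494*(-1/484) + (3558/241019 + 3*I/482038) = 42747/242 + (3558/241019 + 3*I/482038) = 10303700229/58326598 + 3*I/482038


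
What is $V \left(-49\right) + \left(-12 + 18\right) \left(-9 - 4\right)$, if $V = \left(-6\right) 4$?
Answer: $1098$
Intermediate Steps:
$V = -24$
$V \left(-49\right) + \left(-12 + 18\right) \left(-9 - 4\right) = \left(-24\right) \left(-49\right) + \left(-12 + 18\right) \left(-9 - 4\right) = 1176 + 6 \left(-13\right) = 1176 - 78 = 1098$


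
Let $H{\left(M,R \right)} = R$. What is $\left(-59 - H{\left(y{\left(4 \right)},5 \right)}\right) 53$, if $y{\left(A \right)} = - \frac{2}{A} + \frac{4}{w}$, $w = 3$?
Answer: $-3392$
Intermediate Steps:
$y{\left(A \right)} = \frac{4}{3} - \frac{2}{A}$ ($y{\left(A \right)} = - \frac{2}{A} + \frac{4}{3} = \frac{4}{3} - \frac{2}{A}$)
$\left(-59 - H{\left(y{\left(4 \right)},5 \right)}\right) 53 = \left(-59 - 5\right) 53 = \left(-64\right) 53 = -3392$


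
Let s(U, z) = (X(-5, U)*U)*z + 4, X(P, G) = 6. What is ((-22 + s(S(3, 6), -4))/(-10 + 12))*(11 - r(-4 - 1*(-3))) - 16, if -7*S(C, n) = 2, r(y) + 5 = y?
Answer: -775/7 ≈ -110.71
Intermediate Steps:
r(y) = -5 + y
S(C, n) = -2/7 (S(C, n) = -1/7*2 = -2/7)
s(U, z) = 4 + 6*U*z (s(U, z) = (6*U)*z + 4 = 6*U*z + 4 = 4 + 6*U*z)
((-22 + s(S(3, 6), -4))/(-10 + 12))*(11 - r(-4 - 1*(-3))) - 16 = ((-22 + (4 + 6*(-2/7)*(-4)))/(-10 + 12))*(11 - (-5 + (-4 - 1*(-3)))) - 16 = ((-22 + (4 + 48/7))/2)*(11 - (-5 + (-4 + 3))) - 16 = ((-22 + 76/7)*(1/2))*(11 - (-5 - 1)) - 16 = (-78/7*1/2)*(11 - 1*(-6)) - 16 = -39*(11 + 6)/7 - 16 = -39/7*17 - 16 = -663/7 - 16 = -775/7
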